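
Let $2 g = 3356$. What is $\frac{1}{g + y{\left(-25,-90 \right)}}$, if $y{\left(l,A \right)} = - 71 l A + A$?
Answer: $- \frac{1}{158162} \approx -6.3226 \cdot 10^{-6}$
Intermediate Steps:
$y{\left(l,A \right)} = A - 71 A l$ ($y{\left(l,A \right)} = - 71 A l + A = A - 71 A l$)
$g = 1678$ ($g = \frac{1}{2} \cdot 3356 = 1678$)
$\frac{1}{g + y{\left(-25,-90 \right)}} = \frac{1}{1678 - 90 \left(1 - -1775\right)} = \frac{1}{1678 - 90 \left(1 + 1775\right)} = \frac{1}{1678 - 159840} = \frac{1}{-158162} = - \frac{1}{158162}$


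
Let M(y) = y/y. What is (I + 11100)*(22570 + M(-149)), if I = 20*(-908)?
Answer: -159351260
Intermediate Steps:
M(y) = 1
I = -18160
(I + 11100)*(22570 + M(-149)) = (-18160 + 11100)*(22570 + 1) = -7060*22571 = -159351260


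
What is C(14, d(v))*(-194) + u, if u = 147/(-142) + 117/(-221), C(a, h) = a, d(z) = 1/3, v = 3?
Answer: -6560201/2414 ≈ -2717.6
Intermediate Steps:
d(z) = ⅓
u = -3777/2414 (u = 147*(-1/142) + 117*(-1/221) = -147/142 - 9/17 = -3777/2414 ≈ -1.5646)
C(14, d(v))*(-194) + u = 14*(-194) - 3777/2414 = -2716 - 3777/2414 = -6560201/2414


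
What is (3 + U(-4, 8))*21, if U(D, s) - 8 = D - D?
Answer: 231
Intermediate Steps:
U(D, s) = 8 (U(D, s) = 8 + (D - D) = 8 + 0 = 8)
(3 + U(-4, 8))*21 = (3 + 8)*21 = 11*21 = 231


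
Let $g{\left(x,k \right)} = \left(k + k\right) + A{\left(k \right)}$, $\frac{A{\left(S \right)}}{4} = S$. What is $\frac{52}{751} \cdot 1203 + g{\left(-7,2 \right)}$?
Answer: $\frac{71568}{751} \approx 95.297$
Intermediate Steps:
$A{\left(S \right)} = 4 S$
$g{\left(x,k \right)} = 6 k$ ($g{\left(x,k \right)} = \left(k + k\right) + 4 k = 2 k + 4 k = 6 k$)
$\frac{52}{751} \cdot 1203 + g{\left(-7,2 \right)} = \frac{52}{751} \cdot 1203 + 6 \cdot 2 = 52 \cdot \frac{1}{751} \cdot 1203 + 12 = \frac{52}{751} \cdot 1203 + 12 = \frac{62556}{751} + 12 = \frac{71568}{751}$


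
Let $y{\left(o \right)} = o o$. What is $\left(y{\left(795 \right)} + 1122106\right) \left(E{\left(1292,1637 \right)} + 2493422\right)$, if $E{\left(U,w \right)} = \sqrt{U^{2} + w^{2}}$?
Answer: $4373788826282 + 1754131 \sqrt{4349033} \approx 4.3774 \cdot 10^{12}$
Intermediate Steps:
$y{\left(o \right)} = o^{2}$
$\left(y{\left(795 \right)} + 1122106\right) \left(E{\left(1292,1637 \right)} + 2493422\right) = \left(795^{2} + 1122106\right) \left(\sqrt{1292^{2} + 1637^{2}} + 2493422\right) = \left(632025 + 1122106\right) \left(\sqrt{1669264 + 2679769} + 2493422\right) = 1754131 \left(\sqrt{4349033} + 2493422\right) = 1754131 \left(2493422 + \sqrt{4349033}\right) = 4373788826282 + 1754131 \sqrt{4349033}$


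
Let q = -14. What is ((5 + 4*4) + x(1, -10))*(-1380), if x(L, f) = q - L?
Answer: -8280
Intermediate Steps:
x(L, f) = -14 - L
((5 + 4*4) + x(1, -10))*(-1380) = ((5 + 4*4) + (-14 - 1*1))*(-1380) = ((5 + 16) + (-14 - 1))*(-1380) = (21 - 15)*(-1380) = 6*(-1380) = -8280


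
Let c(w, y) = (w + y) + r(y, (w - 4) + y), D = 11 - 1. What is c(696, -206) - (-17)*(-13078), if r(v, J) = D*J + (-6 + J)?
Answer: -216496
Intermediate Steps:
D = 10
r(v, J) = -6 + 11*J (r(v, J) = 10*J + (-6 + J) = -6 + 11*J)
c(w, y) = -50 + 12*w + 12*y (c(w, y) = (w + y) + (-6 + 11*((w - 4) + y)) = (w + y) + (-6 + 11*((-4 + w) + y)) = (w + y) + (-6 + 11*(-4 + w + y)) = (w + y) + (-6 + (-44 + 11*w + 11*y)) = (w + y) + (-50 + 11*w + 11*y) = -50 + 12*w + 12*y)
c(696, -206) - (-17)*(-13078) = (-50 + 12*696 + 12*(-206)) - (-17)*(-13078) = (-50 + 8352 - 2472) - 1*222326 = 5830 - 222326 = -216496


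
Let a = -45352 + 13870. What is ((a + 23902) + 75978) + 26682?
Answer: 95080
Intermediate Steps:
a = -31482
((a + 23902) + 75978) + 26682 = ((-31482 + 23902) + 75978) + 26682 = (-7580 + 75978) + 26682 = 68398 + 26682 = 95080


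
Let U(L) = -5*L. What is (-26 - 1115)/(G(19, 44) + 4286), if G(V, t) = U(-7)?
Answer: -1141/4321 ≈ -0.26406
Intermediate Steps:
G(V, t) = 35 (G(V, t) = -5*(-7) = 35)
(-26 - 1115)/(G(19, 44) + 4286) = (-26 - 1115)/(35 + 4286) = -1141/4321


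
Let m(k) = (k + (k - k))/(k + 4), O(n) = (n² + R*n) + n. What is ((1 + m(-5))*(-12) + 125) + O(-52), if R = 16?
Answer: 1873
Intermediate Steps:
O(n) = n² + 17*n (O(n) = (n² + 16*n) + n = n² + 17*n)
m(k) = k/(4 + k) (m(k) = (k + 0)/(4 + k) = k/(4 + k))
((1 + m(-5))*(-12) + 125) + O(-52) = ((1 - 5/(4 - 5))*(-12) + 125) - 52*(17 - 52) = ((1 - 5/(-1))*(-12) + 125) - 52*(-35) = ((1 - 5*(-1))*(-12) + 125) + 1820 = ((1 + 5)*(-12) + 125) + 1820 = (6*(-12) + 125) + 1820 = (-72 + 125) + 1820 = 53 + 1820 = 1873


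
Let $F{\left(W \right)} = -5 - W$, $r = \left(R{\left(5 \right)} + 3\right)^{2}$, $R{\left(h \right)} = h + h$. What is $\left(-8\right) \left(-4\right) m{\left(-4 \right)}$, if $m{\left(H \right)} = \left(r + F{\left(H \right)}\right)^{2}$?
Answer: $903168$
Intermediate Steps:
$R{\left(h \right)} = 2 h$
$r = 169$ ($r = \left(2 \cdot 5 + 3\right)^{2} = \left(10 + 3\right)^{2} = 13^{2} = 169$)
$m{\left(H \right)} = \left(164 - H\right)^{2}$ ($m{\left(H \right)} = \left(169 - \left(5 + H\right)\right)^{2} = \left(164 - H\right)^{2}$)
$\left(-8\right) \left(-4\right) m{\left(-4 \right)} = \left(-8\right) \left(-4\right) \left(-164 - 4\right)^{2} = 32 \left(-168\right)^{2} = 32 \cdot 28224 = 903168$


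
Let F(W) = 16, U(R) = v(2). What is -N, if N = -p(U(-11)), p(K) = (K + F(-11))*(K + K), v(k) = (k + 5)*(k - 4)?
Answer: -56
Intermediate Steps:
v(k) = (-4 + k)*(5 + k) (v(k) = (5 + k)*(-4 + k) = (-4 + k)*(5 + k))
U(R) = -14 (U(R) = -20 + 2 + 2² = -20 + 2 + 4 = -14)
p(K) = 2*K*(16 + K) (p(K) = (K + 16)*(K + K) = (16 + K)*(2*K) = 2*K*(16 + K))
N = 56 (N = -2*(-14)*(16 - 14) = -2*(-14)*2 = -1*(-56) = 56)
-N = -1*56 = -56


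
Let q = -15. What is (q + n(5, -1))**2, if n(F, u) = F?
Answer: 100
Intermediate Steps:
(q + n(5, -1))**2 = (-15 + 5)**2 = (-10)**2 = 100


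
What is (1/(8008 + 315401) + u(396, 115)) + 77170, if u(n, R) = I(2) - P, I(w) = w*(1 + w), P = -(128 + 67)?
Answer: 25022477740/323409 ≈ 77371.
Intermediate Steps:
P = -195 (P = -1*195 = -195)
u(n, R) = 201 (u(n, R) = 2*(1 + 2) - 1*(-195) = 2*3 + 195 = 6 + 195 = 201)
(1/(8008 + 315401) + u(396, 115)) + 77170 = (1/(8008 + 315401) + 201) + 77170 = (1/323409 + 201) + 77170 = 65005210/323409 + 77170 = 25022477740/323409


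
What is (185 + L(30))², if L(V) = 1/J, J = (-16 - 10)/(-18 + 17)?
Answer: 23145721/676 ≈ 34239.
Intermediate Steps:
J = 26 (J = -26/(-1) = -26*(-1) = 26)
L(V) = 1/26
(185 + L(30))² = (185 + 1/26)² = (4811/26)² = 23145721/676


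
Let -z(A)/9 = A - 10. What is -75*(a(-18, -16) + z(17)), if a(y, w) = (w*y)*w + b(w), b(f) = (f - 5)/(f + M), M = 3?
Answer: 4552650/13 ≈ 3.5020e+5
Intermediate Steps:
z(A) = 90 - 9*A (z(A) = -9*(A - 10) = -9*(-10 + A) = 90 - 9*A)
b(f) = (-5 + f)/(3 + f) (b(f) = (f - 5)/(f + 3) = (-5 + f)/(3 + f))
a(y, w) = y*w² + (-5 + w)/(3 + w) (a(y, w) = (w*y)*w + (-5 + w)/(3 + w) = y*w² + (-5 + w)/(3 + w))
-75*(a(-18, -16) + z(17)) = -75*((-5 - 16 - 18*(-16)²*(3 - 16))/(3 - 16) + (90 - 9*17)) = -75*((-5 - 16 - 18*256*(-13))/(-13) + (90 - 153)) = -75*(-(-5 - 16 + 59904)/13 - 63) = -75*(-1/13*59883 - 63) = -75*(-59883/13 - 63) = -75*(-60702/13) = 4552650/13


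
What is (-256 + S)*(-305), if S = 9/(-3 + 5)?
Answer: 153415/2 ≈ 76708.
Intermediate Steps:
S = 9/2 ≈ 4.5000
(-256 + S)*(-305) = (-256 + 9/2)*(-305) = -503/2*(-305) = 153415/2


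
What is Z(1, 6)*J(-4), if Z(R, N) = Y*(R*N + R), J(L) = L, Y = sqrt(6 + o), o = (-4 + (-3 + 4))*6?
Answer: -56*I*sqrt(3) ≈ -96.995*I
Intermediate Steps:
o = -18 (o = (-4 + 1)*6 = -3*6 = -18)
Y = 2*I*sqrt(3) (Y = sqrt(6 - 18) = sqrt(-12) = 2*I*sqrt(3) ≈ 3.4641*I)
Z(R, N) = 2*I*sqrt(3)*(R + N*R) (Z(R, N) = (2*I*sqrt(3))*(R*N + R) = (2*I*sqrt(3))*(N*R + R) = (2*I*sqrt(3))*(R + N*R) = 2*I*sqrt(3)*(R + N*R))
Z(1, 6)*J(-4) = (2*I*1*sqrt(3)*(1 + 6))*(-4) = (2*I*1*sqrt(3)*7)*(-4) = (14*I*sqrt(3))*(-4) = -56*I*sqrt(3)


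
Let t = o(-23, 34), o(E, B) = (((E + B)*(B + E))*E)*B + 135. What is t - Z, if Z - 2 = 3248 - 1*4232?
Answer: -93505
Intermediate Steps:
o(E, B) = 135 + B*E*(B + E)**2 (o(E, B) = (((B + E)*(B + E))*E)*B + 135 = ((B + E)**2*E)*B + 135 = (E*(B + E)**2)*B + 135 = B*E*(B + E)**2 + 135 = 135 + B*E*(B + E)**2)
Z = -982 (Z = 2 + (3248 - 1*4232) = 2 + (3248 - 4232) = 2 - 984 = -982)
t = -94487 (t = 135 + 34*(-23)*(34 - 23)**2 = 135 + 34*(-23)*11**2 = 135 + 34*(-23)*121 = 135 - 94622 = -94487)
t - Z = -94487 - 1*(-982) = -94487 + 982 = -93505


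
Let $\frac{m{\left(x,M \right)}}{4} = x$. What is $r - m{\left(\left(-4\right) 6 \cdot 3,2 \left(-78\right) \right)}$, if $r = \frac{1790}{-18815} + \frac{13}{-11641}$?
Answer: $\frac{12611647507}{43805083} \approx 287.9$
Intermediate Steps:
$m{\left(x,M \right)} = 4 x$
$r = - \frac{4216397}{43805083}$ ($r = 1790 \left(- \frac{1}{18815}\right) + 13 \left(- \frac{1}{11641}\right) = - \frac{358}{3763} - \frac{13}{11641} = - \frac{4216397}{43805083} \approx -0.096254$)
$r - m{\left(\left(-4\right) 6 \cdot 3,2 \left(-78\right) \right)} = - \frac{4216397}{43805083} - 4 \left(-4\right) 6 \cdot 3 = - \frac{4216397}{43805083} - 4 \left(\left(-24\right) 3\right) = - \frac{4216397}{43805083} - 4 \left(-72\right) = - \frac{4216397}{43805083} - -288 = - \frac{4216397}{43805083} + 288 = \frac{12611647507}{43805083}$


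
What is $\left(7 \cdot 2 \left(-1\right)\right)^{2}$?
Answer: $196$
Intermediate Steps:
$\left(7 \cdot 2 \left(-1\right)\right)^{2} = \left(14 \left(-1\right)\right)^{2} = \left(-14\right)^{2} = 196$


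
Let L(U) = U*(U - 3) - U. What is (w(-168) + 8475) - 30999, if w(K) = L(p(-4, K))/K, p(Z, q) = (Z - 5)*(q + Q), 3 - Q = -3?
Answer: -491997/14 ≈ -35143.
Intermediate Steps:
Q = 6 (Q = 3 - 1*(-3) = 3 + 3 = 6)
p(Z, q) = (-5 + Z)*(6 + q) (p(Z, q) = (Z - 5)*(q + 6) = (-5 + Z)*(6 + q))
L(U) = -U + U*(-3 + U) (L(U) = U*(-3 + U) - U = -U + U*(-3 + U))
w(K) = (-58 - 9*K)*(-54 - 9*K)/K (w(K) = ((-30 - 5*K + 6*(-4) - 4*K)*(-4 + (-30 - 5*K + 6*(-4) - 4*K)))/K = ((-30 - 5*K - 24 - 4*K)*(-4 + (-30 - 5*K - 24 - 4*K)))/K = ((-54 - 9*K)*(-4 + (-54 - 9*K)))/K = ((-54 - 9*K)*(-58 - 9*K))/K = ((-58 - 9*K)*(-54 - 9*K))/K = (-58 - 9*K)*(-54 - 9*K)/K)
(w(-168) + 8475) - 30999 = ((1008 + 81*(-168) + 3132/(-168)) + 8475) - 30999 = ((1008 - 13608 + 3132*(-1/168)) + 8475) - 30999 = ((1008 - 13608 - 261/14) + 8475) - 30999 = (-176661/14 + 8475) - 30999 = -58011/14 - 30999 = -491997/14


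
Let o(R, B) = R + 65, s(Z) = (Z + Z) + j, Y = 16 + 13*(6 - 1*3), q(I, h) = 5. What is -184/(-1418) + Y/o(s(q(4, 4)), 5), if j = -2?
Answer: 45711/51757 ≈ 0.88318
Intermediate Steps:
Y = 55 (Y = 16 + 13*(6 - 3) = 16 + 13*3 = 16 + 39 = 55)
s(Z) = -2 + 2*Z (s(Z) = (Z + Z) - 2 = 2*Z - 2 = -2 + 2*Z)
o(R, B) = 65 + R
-184/(-1418) + Y/o(s(q(4, 4)), 5) = -184/(-1418) + 55/(65 + (-2 + 2*5)) = -184*(-1/1418) + 55/(65 + (-2 + 10)) = 92/709 + 55/(65 + 8) = 92/709 + 55/73 = 45711/51757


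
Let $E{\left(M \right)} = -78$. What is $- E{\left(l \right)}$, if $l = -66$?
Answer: $78$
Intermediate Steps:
$- E{\left(l \right)} = \left(-1\right) \left(-78\right) = 78$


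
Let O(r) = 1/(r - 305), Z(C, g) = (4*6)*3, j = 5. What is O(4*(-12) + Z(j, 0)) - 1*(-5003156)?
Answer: 1405886835/281 ≈ 5.0032e+6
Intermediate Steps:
Z(C, g) = 72 (Z(C, g) = 24*3 = 72)
O(r) = 1/(-305 + r)
O(4*(-12) + Z(j, 0)) - 1*(-5003156) = 1/(-305 + (4*(-12) + 72)) - 1*(-5003156) = 1/(-305 + (-48 + 72)) + 5003156 = 1/(-305 + 24) + 5003156 = 1/(-281) + 5003156 = -1/281 + 5003156 = 1405886835/281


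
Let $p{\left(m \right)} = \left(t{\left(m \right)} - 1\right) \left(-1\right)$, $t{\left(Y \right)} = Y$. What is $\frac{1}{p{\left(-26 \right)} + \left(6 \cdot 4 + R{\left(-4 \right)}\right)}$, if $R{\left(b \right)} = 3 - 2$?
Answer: $\frac{1}{52} \approx 0.019231$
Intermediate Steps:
$R{\left(b \right)} = 1$
$p{\left(m \right)} = 1 - m$ ($p{\left(m \right)} = \left(m - 1\right) \left(-1\right) = \left(-1 + m\right) \left(-1\right) = 1 - m$)
$\frac{1}{p{\left(-26 \right)} + \left(6 \cdot 4 + R{\left(-4 \right)}\right)} = \frac{1}{\left(1 - -26\right) + \left(6 \cdot 4 + 1\right)} = \frac{1}{\left(1 + 26\right) + \left(24 + 1\right)} = \frac{1}{27 + 25} = \frac{1}{52}$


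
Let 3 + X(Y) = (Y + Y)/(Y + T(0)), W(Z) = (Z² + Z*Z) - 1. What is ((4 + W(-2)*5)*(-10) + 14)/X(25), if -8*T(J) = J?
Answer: 376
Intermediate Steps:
T(J) = -J/8
W(Z) = -1 + 2*Z² (W(Z) = (Z² + Z²) - 1 = 2*Z² - 1 = -1 + 2*Z²)
X(Y) = -1 (X(Y) = -3 + (Y + Y)/(Y - ⅛*0) = -3 + (2*Y)/(Y + 0) = -3 + (2*Y)/Y = -3 + 2 = -1)
((4 + W(-2)*5)*(-10) + 14)/X(25) = ((4 + (-1 + 2*(-2)²)*5)*(-10) + 14)/(-1) = ((4 + (-1 + 2*4)*5)*(-10) + 14)*(-1) = ((4 + (-1 + 8)*5)*(-10) + 14)*(-1) = ((4 + 7*5)*(-10) + 14)*(-1) = ((4 + 35)*(-10) + 14)*(-1) = (39*(-10) + 14)*(-1) = (-390 + 14)*(-1) = -376*(-1) = 376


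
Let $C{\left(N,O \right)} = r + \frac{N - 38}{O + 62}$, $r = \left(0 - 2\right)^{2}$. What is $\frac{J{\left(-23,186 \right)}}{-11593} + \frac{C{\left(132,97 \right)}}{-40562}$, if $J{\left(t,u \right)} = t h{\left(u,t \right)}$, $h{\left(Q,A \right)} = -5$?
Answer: $- \frac{375069530}{37383703647} \approx -0.010033$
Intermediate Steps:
$r = 4$ ($r = \left(-2\right)^{2} = 4$)
$J{\left(t,u \right)} = - 5 t$ ($J{\left(t,u \right)} = t \left(-5\right) = - 5 t$)
$C{\left(N,O \right)} = 4 + \frac{-38 + N}{62 + O}$ ($C{\left(N,O \right)} = 4 + \frac{N - 38}{O + 62} = 4 + \frac{-38 + N}{62 + O}$)
$\frac{J{\left(-23,186 \right)}}{-11593} + \frac{C{\left(132,97 \right)}}{-40562} = \frac{\left(-5\right) \left(-23\right)}{-11593} + \frac{\frac{1}{62 + 97} \left(210 + 132 + 4 \cdot 97\right)}{-40562} = 115 \left(- \frac{1}{11593}\right) + \frac{210 + 132 + 388}{159} \left(- \frac{1}{40562}\right) = - \frac{115}{11593} + \frac{1}{159} \cdot 730 \left(- \frac{1}{40562}\right) = - \frac{115}{11593} + \frac{730}{159} \left(- \frac{1}{40562}\right) = - \frac{115}{11593} - \frac{365}{3224679} = - \frac{375069530}{37383703647}$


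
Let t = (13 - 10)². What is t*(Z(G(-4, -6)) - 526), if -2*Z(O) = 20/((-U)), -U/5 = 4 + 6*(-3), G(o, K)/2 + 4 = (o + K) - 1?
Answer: -33129/7 ≈ -4732.7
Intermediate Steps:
G(o, K) = -10 + 2*K + 2*o (G(o, K) = -8 + 2*((o + K) - 1) = -8 + 2*((K + o) - 1) = -8 + 2*(-1 + K + o) = -8 + (-2 + 2*K + 2*o) = -10 + 2*K + 2*o)
t = 9 (t = 3² = 9)
U = 70 (U = -5*(4 + 6*(-3)) = -5*(4 - 18) = -5*(-14) = 70)
Z(O) = ⅐ (Z(O) = -10/((-1*70)) = -10/(-70) = -10*(-1)/70 = -½*(-2/7) = ⅐)
t*(Z(G(-4, -6)) - 526) = 9*(⅐ - 526) = 9*(-3681/7) = -33129/7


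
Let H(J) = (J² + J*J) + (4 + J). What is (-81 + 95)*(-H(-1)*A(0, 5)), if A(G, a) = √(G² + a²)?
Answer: -350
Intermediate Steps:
H(J) = 4 + J + 2*J² (H(J) = (J² + J²) + (4 + J) = 2*J² + (4 + J) = 4 + J + 2*J²)
(-81 + 95)*(-H(-1)*A(0, 5)) = (-81 + 95)*(-(4 - 1 + 2*(-1)²)*√(0² + 5²)) = 14*(-(4 - 1 + 2*1)*√(0 + 25)) = 14*(-(4 - 1 + 2)*√25) = 14*(-5*5) = 14*(-1*25) = 14*(-25) = -350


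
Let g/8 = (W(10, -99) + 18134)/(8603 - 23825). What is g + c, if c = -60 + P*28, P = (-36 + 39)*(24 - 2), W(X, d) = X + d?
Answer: 4512096/2537 ≈ 1778.5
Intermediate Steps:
P = 66 (P = 3*22 = 66)
g = -24060/2537 (g = 8*(((10 - 99) + 18134)/(8603 - 23825)) = 8*((-89 + 18134)/(-15222)) = 8*(18045*(-1/15222)) = 8*(-6015/5074) = -24060/2537 ≈ -9.4836)
c = 1788 (c = -60 + 66*28 = -60 + 1848 = 1788)
g + c = -24060/2537 + 1788 = 4512096/2537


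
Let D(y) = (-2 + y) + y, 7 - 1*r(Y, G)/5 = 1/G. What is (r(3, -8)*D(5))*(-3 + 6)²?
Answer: 2565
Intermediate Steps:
r(Y, G) = 35 - 5/G
D(y) = -2 + 2*y
(r(3, -8)*D(5))*(-3 + 6)² = ((35 - 5/(-8))*(-2 + 2*5))*(-3 + 6)² = ((35 - 5*(-⅛))*(-2 + 10))*3² = ((35 + 5/8)*8)*9 = ((285/8)*8)*9 = 285*9 = 2565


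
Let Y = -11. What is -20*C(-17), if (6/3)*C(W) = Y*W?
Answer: -1870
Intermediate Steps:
C(W) = -11*W/2 (C(W) = (-11*W)/2 = -11*W/2)
-20*C(-17) = -(-110)*(-17) = -20*187/2 = -1870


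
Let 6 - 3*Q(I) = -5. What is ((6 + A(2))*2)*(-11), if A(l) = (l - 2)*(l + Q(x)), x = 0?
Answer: -132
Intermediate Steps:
Q(I) = 11/3 (Q(I) = 2 - ⅓*(-5) = 2 + 5/3 = 11/3)
A(l) = (-2 + l)*(11/3 + l) (A(l) = (l - 2)*(l + 11/3) = (-2 + l)*(11/3 + l))
((6 + A(2))*2)*(-11) = ((6 + (-22/3 + 2² + (5/3)*2))*2)*(-11) = ((6 + (-22/3 + 4 + 10/3))*2)*(-11) = ((6 + 0)*2)*(-11) = (6*2)*(-11) = 12*(-11) = -132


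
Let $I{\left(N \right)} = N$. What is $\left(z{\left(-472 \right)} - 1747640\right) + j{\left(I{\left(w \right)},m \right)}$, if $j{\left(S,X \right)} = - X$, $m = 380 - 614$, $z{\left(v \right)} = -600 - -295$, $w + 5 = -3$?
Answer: $-1747711$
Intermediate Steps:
$w = -8$ ($w = -5 - 3 = -8$)
$z{\left(v \right)} = -305$ ($z{\left(v \right)} = -600 + 295 = -305$)
$m = -234$ ($m = 380 - 614 = -234$)
$\left(z{\left(-472 \right)} - 1747640\right) + j{\left(I{\left(w \right)},m \right)} = \left(-305 - 1747640\right) - -234 = -1747945 + 234 = -1747711$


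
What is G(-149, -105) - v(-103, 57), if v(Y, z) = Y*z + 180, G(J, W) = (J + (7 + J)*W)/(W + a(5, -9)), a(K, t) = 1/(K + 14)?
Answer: 11067395/1994 ≈ 5550.4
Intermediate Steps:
a(K, t) = 1/(14 + K)
G(J, W) = (J + W*(7 + J))/(1/19 + W) (G(J, W) = (J + (7 + J)*W)/(W + 1/(14 + 5)) = (J + W*(7 + J))/(W + 1/19) = (J + W*(7 + J))/(1/19 + W))
v(Y, z) = 180 + Y*z
G(-149, -105) - v(-103, 57) = 19*(-149 + 7*(-105) - 149*(-105))/(1 + 19*(-105)) - (180 - 103*57) = 19*(-149 - 735 + 15645)/(1 - 1995) - (180 - 5871) = 19*14761/(-1994) - 1*(-5691) = 19*(-1/1994)*14761 + 5691 = -280459/1994 + 5691 = 11067395/1994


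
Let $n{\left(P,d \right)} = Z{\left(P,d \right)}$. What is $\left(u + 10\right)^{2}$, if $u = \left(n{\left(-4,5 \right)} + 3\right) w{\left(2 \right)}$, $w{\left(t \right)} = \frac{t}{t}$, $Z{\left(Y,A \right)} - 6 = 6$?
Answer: $625$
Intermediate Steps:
$Z{\left(Y,A \right)} = 12$ ($Z{\left(Y,A \right)} = 6 + 6 = 12$)
$n{\left(P,d \right)} = 12$
$w{\left(t \right)} = 1$
$u = 15$ ($u = \left(12 + 3\right) 1 = 15 \cdot 1 = 15$)
$\left(u + 10\right)^{2} = \left(15 + 10\right)^{2} = 25^{2} = 625$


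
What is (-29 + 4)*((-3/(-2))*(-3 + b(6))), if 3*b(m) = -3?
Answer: 150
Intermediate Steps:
b(m) = -1 (b(m) = (1/3)*(-3) = -1)
(-29 + 4)*((-3/(-2))*(-3 + b(6))) = (-29 + 4)*((-3/(-2))*(-3 - 1)) = -25*(-3*(-1/2))*(-4) = -75*(-4)/2 = -25*(-6) = 150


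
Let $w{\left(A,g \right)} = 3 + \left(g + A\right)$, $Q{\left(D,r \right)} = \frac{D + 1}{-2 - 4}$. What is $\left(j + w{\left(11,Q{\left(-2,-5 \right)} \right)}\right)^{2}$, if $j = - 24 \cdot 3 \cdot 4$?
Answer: $\frac{2699449}{36} \approx 74985.0$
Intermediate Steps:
$Q{\left(D,r \right)} = - \frac{1}{6} - \frac{D}{6}$ ($Q{\left(D,r \right)} = \frac{1 + D}{-6} = \left(1 + D\right) \left(- \frac{1}{6}\right) = - \frac{1}{6} - \frac{D}{6}$)
$w{\left(A,g \right)} = 3 + A + g$ ($w{\left(A,g \right)} = 3 + \left(A + g\right) = 3 + A + g$)
$j = -288$ ($j = \left(-24\right) 12 = -288$)
$\left(j + w{\left(11,Q{\left(-2,-5 \right)} \right)}\right)^{2} = \left(-288 + \left(3 + 11 - - \frac{1}{6}\right)\right)^{2} = \left(-288 + \left(3 + 11 + \left(- \frac{1}{6} + \frac{1}{3}\right)\right)\right)^{2} = \left(-288 + \left(3 + 11 + \frac{1}{6}\right)\right)^{2} = \left(-288 + \frac{85}{6}\right)^{2} = \left(- \frac{1643}{6}\right)^{2} = \frac{2699449}{36}$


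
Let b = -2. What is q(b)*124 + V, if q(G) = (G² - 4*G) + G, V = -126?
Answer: 1114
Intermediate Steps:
q(G) = G² - 3*G
q(b)*124 + V = -2*(-3 - 2)*124 - 126 = -2*(-5)*124 - 126 = 10*124 - 126 = 1240 - 126 = 1114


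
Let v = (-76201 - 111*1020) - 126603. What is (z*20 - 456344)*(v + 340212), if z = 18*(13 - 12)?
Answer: -11029340992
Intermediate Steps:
z = 18 (z = 18*1 = 18)
v = -316024 (v = (-76201 - 113220) - 126603 = -189421 - 126603 = -316024)
(z*20 - 456344)*(v + 340212) = (18*20 - 456344)*(-316024 + 340212) = (360 - 456344)*24188 = -455984*24188 = -11029340992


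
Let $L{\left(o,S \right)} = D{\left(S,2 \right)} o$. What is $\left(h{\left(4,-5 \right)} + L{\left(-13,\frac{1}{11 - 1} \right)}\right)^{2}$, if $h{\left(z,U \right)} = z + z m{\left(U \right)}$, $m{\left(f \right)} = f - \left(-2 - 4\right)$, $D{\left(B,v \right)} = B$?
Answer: $\frac{4489}{100} \approx 44.89$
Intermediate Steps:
$m{\left(f \right)} = 6 + f$ ($m{\left(f \right)} = f - \left(-2 - 4\right) = f - -6 = f + 6 = 6 + f$)
$h{\left(z,U \right)} = z + z \left(6 + U\right)$
$L{\left(o,S \right)} = S o$
$\left(h{\left(4,-5 \right)} + L{\left(-13,\frac{1}{11 - 1} \right)}\right)^{2} = \left(4 \left(7 - 5\right) + \frac{1}{11 - 1} \left(-13\right)\right)^{2} = \left(4 \cdot 2 + \frac{1}{10} \left(-13\right)\right)^{2} = \left(8 + \frac{1}{10} \left(-13\right)\right)^{2} = \left(8 - \frac{13}{10}\right)^{2} = \left(\frac{67}{10}\right)^{2} = \frac{4489}{100}$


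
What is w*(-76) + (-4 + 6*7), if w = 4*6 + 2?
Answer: -1938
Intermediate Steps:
w = 26 (w = 24 + 2 = 26)
w*(-76) + (-4 + 6*7) = 26*(-76) + (-4 + 6*7) = -1976 + (-4 + 42) = -1976 + 38 = -1938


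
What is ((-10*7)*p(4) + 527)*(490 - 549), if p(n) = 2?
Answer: -22833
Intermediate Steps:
((-10*7)*p(4) + 527)*(490 - 549) = (-10*7*2 + 527)*(490 - 549) = (-70*2 + 527)*(-59) = (-140 + 527)*(-59) = 387*(-59) = -22833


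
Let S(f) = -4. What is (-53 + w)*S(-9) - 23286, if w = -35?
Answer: -22934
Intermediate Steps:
(-53 + w)*S(-9) - 23286 = (-53 - 35)*(-4) - 23286 = -88*(-4) - 23286 = 352 - 23286 = -22934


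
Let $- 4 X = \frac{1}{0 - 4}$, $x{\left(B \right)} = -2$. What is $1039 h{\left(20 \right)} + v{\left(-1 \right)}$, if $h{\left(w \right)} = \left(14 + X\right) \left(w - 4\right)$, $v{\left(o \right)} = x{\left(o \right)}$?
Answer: $233773$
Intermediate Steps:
$X = \frac{1}{16}$ ($X = - \frac{1}{4 \left(0 - 4\right)} = - \frac{1}{4 \left(-4\right)} = \left(- \frac{1}{4}\right) \left(- \frac{1}{4}\right) = \frac{1}{16} \approx 0.0625$)
$v{\left(o \right)} = -2$
$h{\left(w \right)} = - \frac{225}{4} + \frac{225 w}{16}$ ($h{\left(w \right)} = \left(14 + \frac{1}{16}\right) \left(w - 4\right) = \frac{225 \left(-4 + w\right)}{16} = - \frac{225}{4} + \frac{225 w}{16}$)
$1039 h{\left(20 \right)} + v{\left(-1 \right)} = 1039 \left(- \frac{225}{4} + \frac{225}{16} \cdot 20\right) - 2 = 1039 \left(- \frac{225}{4} + \frac{1125}{4}\right) - 2 = 1039 \cdot 225 - 2 = 233775 - 2 = 233773$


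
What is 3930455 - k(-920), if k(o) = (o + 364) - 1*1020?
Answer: 3932031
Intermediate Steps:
k(o) = -656 + o (k(o) = (364 + o) - 1020 = -656 + o)
3930455 - k(-920) = 3930455 - (-656 - 920) = 3930455 - 1*(-1576) = 3930455 + 1576 = 3932031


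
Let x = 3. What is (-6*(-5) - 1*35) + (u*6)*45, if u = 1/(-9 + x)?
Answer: -50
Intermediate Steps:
u = -⅙ (u = 1/(-9 + 3) = 1/(-6) = -⅙ ≈ -0.16667)
(-6*(-5) - 1*35) + (u*6)*45 = (-6*(-5) - 1*35) - ⅙*6*45 = (30 - 35) - 1*45 = -5 - 45 = -50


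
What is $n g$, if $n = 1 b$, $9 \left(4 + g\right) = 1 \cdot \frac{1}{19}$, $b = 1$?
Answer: $- \frac{683}{171} \approx -3.9942$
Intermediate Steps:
$g = - \frac{683}{171}$ ($g = -4 + \frac{1 \cdot \frac{1}{19}}{9} = -4 + \frac{1}{9} \cdot \frac{1}{19} = -4 + \frac{1}{171} = - \frac{683}{171} \approx -3.9942$)
$n = 1$ ($n = 1 \cdot 1 = 1$)
$n g = 1 \left(- \frac{683}{171}\right) = - \frac{683}{171}$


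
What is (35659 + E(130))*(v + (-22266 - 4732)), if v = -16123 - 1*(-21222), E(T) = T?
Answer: -783743311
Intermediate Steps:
v = 5099 (v = -16123 + 21222 = 5099)
(35659 + E(130))*(v + (-22266 - 4732)) = (35659 + 130)*(5099 + (-22266 - 4732)) = 35789*(5099 - 26998) = 35789*(-21899) = -783743311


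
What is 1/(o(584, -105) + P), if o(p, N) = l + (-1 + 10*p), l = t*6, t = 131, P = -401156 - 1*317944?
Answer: -1/712475 ≈ -1.4036e-6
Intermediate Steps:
P = -719100 (P = -401156 - 317944 = -719100)
l = 786 (l = 131*6 = 786)
o(p, N) = 785 + 10*p (o(p, N) = 786 + (-1 + 10*p) = 785 + 10*p)
1/(o(584, -105) + P) = 1/((785 + 10*584) - 719100) = 1/((785 + 5840) - 719100) = 1/(6625 - 719100) = 1/(-712475) = -1/712475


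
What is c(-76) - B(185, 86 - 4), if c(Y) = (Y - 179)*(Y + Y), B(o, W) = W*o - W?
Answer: 23672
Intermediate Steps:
B(o, W) = -W + W*o
c(Y) = 2*Y*(-179 + Y) (c(Y) = (-179 + Y)*(2*Y) = 2*Y*(-179 + Y))
c(-76) - B(185, 86 - 4) = 2*(-76)*(-179 - 76) - (86 - 4)*(-1 + 185) = 2*(-76)*(-255) - 82*184 = 38760 - 1*15088 = 38760 - 15088 = 23672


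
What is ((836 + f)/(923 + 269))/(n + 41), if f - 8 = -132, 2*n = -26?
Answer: 89/4172 ≈ 0.021333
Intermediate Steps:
n = -13 (n = (1/2)*(-26) = -13)
f = -124 (f = 8 - 132 = -124)
((836 + f)/(923 + 269))/(n + 41) = ((836 - 124)/(923 + 269))/(-13 + 41) = (712/1192)/28 = (712*(1/1192))*(1/28) = (89/149)*(1/28) = 89/4172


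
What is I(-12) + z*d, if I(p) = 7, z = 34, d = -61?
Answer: -2067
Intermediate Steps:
I(-12) + z*d = 7 + 34*(-61) = 7 - 2074 = -2067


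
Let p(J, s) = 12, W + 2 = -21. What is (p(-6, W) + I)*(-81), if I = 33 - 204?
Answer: 12879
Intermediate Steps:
W = -23 (W = -2 - 21 = -23)
I = -171
(p(-6, W) + I)*(-81) = (12 - 171)*(-81) = -159*(-81) = 12879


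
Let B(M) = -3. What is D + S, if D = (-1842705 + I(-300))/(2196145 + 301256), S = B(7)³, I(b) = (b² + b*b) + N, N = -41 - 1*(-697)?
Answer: -69091876/2497401 ≈ -27.665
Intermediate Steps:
N = 656 (N = -41 + 697 = 656)
I(b) = 656 + 2*b² (I(b) = (b² + b*b) + 656 = (b² + b²) + 656 = 2*b² + 656 = 656 + 2*b²)
S = -27 (S = (-3)³ = -27)
D = -1662049/2497401 (D = (-1842705 + (656 + 2*(-300)²))/(2196145 + 301256) = (-1842705 + (656 + 2*90000))/2497401 = (-1842705 + (656 + 180000))*(1/2497401) = (-1842705 + 180656)*(1/2497401) = -1662049*1/2497401 = -1662049/2497401 ≈ -0.66551)
D + S = -1662049/2497401 - 27 = -69091876/2497401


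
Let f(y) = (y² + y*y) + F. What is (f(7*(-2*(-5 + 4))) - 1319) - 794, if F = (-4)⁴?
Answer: -1465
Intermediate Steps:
F = 256
f(y) = 256 + 2*y² (f(y) = (y² + y*y) + 256 = (y² + y²) + 256 = 2*y² + 256 = 256 + 2*y²)
(f(7*(-2*(-5 + 4))) - 1319) - 794 = ((256 + 2*(7*(-2*(-5 + 4)))²) - 1319) - 794 = ((256 + 2*(7*(-2*(-1)))²) - 1319) - 794 = ((256 + 2*(7*2)²) - 1319) - 794 = ((256 + 2*14²) - 1319) - 794 = ((256 + 2*196) - 1319) - 794 = ((256 + 392) - 1319) - 794 = (648 - 1319) - 794 = -671 - 794 = -1465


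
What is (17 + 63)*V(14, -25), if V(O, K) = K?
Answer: -2000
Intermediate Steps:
(17 + 63)*V(14, -25) = (17 + 63)*(-25) = 80*(-25) = -2000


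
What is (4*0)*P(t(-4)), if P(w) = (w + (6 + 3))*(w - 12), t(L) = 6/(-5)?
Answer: 0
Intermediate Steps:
t(L) = -6/5 (t(L) = 6*(-⅕) = -6/5)
P(w) = (-12 + w)*(9 + w) (P(w) = (w + 9)*(-12 + w) = (9 + w)*(-12 + w) = (-12 + w)*(9 + w))
(4*0)*P(t(-4)) = (4*0)*(-108 + (-6/5)² - 3*(-6/5)) = 0*(-108 + 36/25 + 18/5) = 0*(-2574/25) = 0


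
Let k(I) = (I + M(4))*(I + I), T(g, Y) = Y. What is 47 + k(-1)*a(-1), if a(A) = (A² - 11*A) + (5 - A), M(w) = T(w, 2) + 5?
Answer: -169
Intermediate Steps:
M(w) = 7 (M(w) = 2 + 5 = 7)
a(A) = 5 + A² - 12*A
k(I) = 2*I*(7 + I) (k(I) = (I + 7)*(I + I) = (7 + I)*(2*I) = 2*I*(7 + I))
47 + k(-1)*a(-1) = 47 + (2*(-1)*(7 - 1))*(5 + (-1)² - 12*(-1)) = 47 + (2*(-1)*6)*(5 + 1 + 12) = 47 - 12*18 = 47 - 216 = -169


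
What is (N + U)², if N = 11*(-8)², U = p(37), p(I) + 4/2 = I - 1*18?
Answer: 519841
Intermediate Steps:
p(I) = -20 + I (p(I) = -2 + (I - 1*18) = -2 + (I - 18) = -2 + (-18 + I) = -20 + I)
U = 17 (U = -20 + 37 = 17)
N = 704 (N = 11*64 = 704)
(N + U)² = (704 + 17)² = 721² = 519841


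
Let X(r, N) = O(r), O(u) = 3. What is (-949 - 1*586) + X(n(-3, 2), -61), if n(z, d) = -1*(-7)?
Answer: -1532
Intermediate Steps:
n(z, d) = 7
X(r, N) = 3
(-949 - 1*586) + X(n(-3, 2), -61) = (-949 - 1*586) + 3 = (-949 - 586) + 3 = -1535 + 3 = -1532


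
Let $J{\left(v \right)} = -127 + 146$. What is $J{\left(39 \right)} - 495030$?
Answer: $-495011$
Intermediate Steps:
$J{\left(v \right)} = 19$
$J{\left(39 \right)} - 495030 = 19 - 495030 = -495011$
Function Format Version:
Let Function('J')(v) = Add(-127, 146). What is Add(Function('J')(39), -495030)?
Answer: -495011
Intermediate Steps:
Function('J')(v) = 19
Add(Function('J')(39), -495030) = Add(19, -495030) = -495011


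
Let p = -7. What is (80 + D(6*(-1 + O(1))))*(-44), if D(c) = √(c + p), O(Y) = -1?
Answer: -3520 - 44*I*√19 ≈ -3520.0 - 191.79*I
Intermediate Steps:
D(c) = √(-7 + c) (D(c) = √(c - 7) = √(-7 + c))
(80 + D(6*(-1 + O(1))))*(-44) = (80 + √(-7 + 6*(-1 - 1)))*(-44) = (80 + √(-7 + 6*(-2)))*(-44) = (80 + √(-7 - 12))*(-44) = (80 + √(-19))*(-44) = (80 + I*√19)*(-44) = -3520 - 44*I*√19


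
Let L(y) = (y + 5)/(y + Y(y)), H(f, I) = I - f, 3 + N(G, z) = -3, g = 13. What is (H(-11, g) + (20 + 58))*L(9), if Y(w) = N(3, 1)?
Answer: 476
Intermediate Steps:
N(G, z) = -6 (N(G, z) = -3 - 3 = -6)
Y(w) = -6
L(y) = (5 + y)/(-6 + y) (L(y) = (y + 5)/(y - 6) = (5 + y)/(-6 + y))
(H(-11, g) + (20 + 58))*L(9) = ((13 - 1*(-11)) + (20 + 58))*((5 + 9)/(-6 + 9)) = ((13 + 11) + 78)*(14/3) = (24 + 78)*((⅓)*14) = 102*(14/3) = 476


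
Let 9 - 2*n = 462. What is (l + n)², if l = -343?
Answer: 1297321/4 ≈ 3.2433e+5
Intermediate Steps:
n = -453/2 (n = 9/2 - ½*462 = 9/2 - 231 = -453/2 ≈ -226.50)
(l + n)² = (-343 - 453/2)² = (-1139/2)² = 1297321/4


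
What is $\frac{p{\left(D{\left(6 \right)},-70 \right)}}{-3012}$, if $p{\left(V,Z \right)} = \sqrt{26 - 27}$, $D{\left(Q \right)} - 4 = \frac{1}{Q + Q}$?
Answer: $- \frac{i}{3012} \approx - 0.00033201 i$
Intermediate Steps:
$D{\left(Q \right)} = 4 + \frac{1}{2 Q}$ ($D{\left(Q \right)} = 4 + \frac{1}{Q + Q} = 4 + \frac{1}{2 Q}$)
$p{\left(V,Z \right)} = i$ ($p{\left(V,Z \right)} = \sqrt{-1} = i$)
$\frac{p{\left(D{\left(6 \right)},-70 \right)}}{-3012} = \frac{i}{-3012} = i \left(- \frac{1}{3012}\right) = - \frac{i}{3012}$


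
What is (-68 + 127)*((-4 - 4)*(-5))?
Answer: 2360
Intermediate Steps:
(-68 + 127)*((-4 - 4)*(-5)) = 59*(-8*(-5)) = 59*40 = 2360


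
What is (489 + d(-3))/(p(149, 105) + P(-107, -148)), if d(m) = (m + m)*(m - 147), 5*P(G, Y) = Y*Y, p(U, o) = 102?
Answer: 6945/22414 ≈ 0.30985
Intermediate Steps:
P(G, Y) = Y**2/5 (P(G, Y) = (Y*Y)/5 = Y**2/5)
d(m) = 2*m*(-147 + m) (d(m) = (2*m)*(-147 + m) = 2*m*(-147 + m))
(489 + d(-3))/(p(149, 105) + P(-107, -148)) = (489 + 2*(-3)*(-147 - 3))/(102 + (1/5)*(-148)**2) = (489 + 2*(-3)*(-150))/(102 + (1/5)*21904) = (489 + 900)/(102 + 21904/5) = 1389/(22414/5) = 1389*(5/22414) = 6945/22414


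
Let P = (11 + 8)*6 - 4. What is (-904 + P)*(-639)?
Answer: 507366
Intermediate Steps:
P = 110 (P = 19*6 - 4 = 114 - 4 = 110)
(-904 + P)*(-639) = (-904 + 110)*(-639) = -794*(-639) = 507366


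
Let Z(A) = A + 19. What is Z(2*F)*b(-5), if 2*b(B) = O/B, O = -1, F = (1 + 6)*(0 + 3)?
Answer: 61/10 ≈ 6.1000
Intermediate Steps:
F = 21 (F = 7*3 = 21)
b(B) = -1/(2*B) (b(B) = (-1/B)/2 = -1/(2*B))
Z(A) = 19 + A
Z(2*F)*b(-5) = (19 + 2*21)*(-½/(-5)) = (19 + 42)*(-½*(-⅕)) = 61*(⅒) = 61/10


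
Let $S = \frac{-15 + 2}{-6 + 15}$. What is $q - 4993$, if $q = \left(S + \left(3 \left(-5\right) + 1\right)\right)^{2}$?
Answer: $- \frac{385112}{81} \approx -4754.5$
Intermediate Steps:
$S = - \frac{13}{9} \approx -1.4444$
$q = \frac{19321}{81}$ ($q = \left(- \frac{13}{9} + \left(3 \left(-5\right) + 1\right)\right)^{2} = \left(- \frac{13}{9} + \left(-15 + 1\right)\right)^{2} = \left(- \frac{13}{9} - 14\right)^{2} = \left(- \frac{139}{9}\right)^{2} = \frac{19321}{81} \approx 238.53$)
$q - 4993 = \frac{19321}{81} - 4993 = - \frac{385112}{81}$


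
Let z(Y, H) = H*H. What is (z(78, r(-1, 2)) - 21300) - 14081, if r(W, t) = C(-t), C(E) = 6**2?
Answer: -34085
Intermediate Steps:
C(E) = 36
r(W, t) = 36
z(Y, H) = H**2
(z(78, r(-1, 2)) - 21300) - 14081 = (36**2 - 21300) - 14081 = (1296 - 21300) - 14081 = -20004 - 14081 = -34085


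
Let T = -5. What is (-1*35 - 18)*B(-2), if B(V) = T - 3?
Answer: 424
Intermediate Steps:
B(V) = -8 (B(V) = -5 - 3 = -8)
(-1*35 - 18)*B(-2) = (-1*35 - 18)*(-8) = (-35 - 18)*(-8) = -53*(-8) = 424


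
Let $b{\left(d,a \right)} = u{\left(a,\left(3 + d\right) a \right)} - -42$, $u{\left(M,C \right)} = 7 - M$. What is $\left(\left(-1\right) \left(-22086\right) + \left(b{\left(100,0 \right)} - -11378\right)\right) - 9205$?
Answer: $24308$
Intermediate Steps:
$b{\left(d,a \right)} = 49 - a$ ($b{\left(d,a \right)} = \left(7 - a\right) - -42 = \left(7 - a\right) + 42 = 49 - a$)
$\left(\left(-1\right) \left(-22086\right) + \left(b{\left(100,0 \right)} - -11378\right)\right) - 9205 = \left(\left(-1\right) \left(-22086\right) + \left(\left(49 - 0\right) - -11378\right)\right) - 9205 = \left(22086 + \left(\left(49 + 0\right) + 11378\right)\right) - 9205 = \left(22086 + \left(49 + 11378\right)\right) - 9205 = \left(22086 + 11427\right) - 9205 = 33513 - 9205 = 24308$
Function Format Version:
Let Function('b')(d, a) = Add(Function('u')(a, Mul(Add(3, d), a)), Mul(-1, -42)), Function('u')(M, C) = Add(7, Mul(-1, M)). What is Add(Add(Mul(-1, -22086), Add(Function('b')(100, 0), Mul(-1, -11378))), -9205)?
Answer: 24308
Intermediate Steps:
Function('b')(d, a) = Add(49, Mul(-1, a)) (Function('b')(d, a) = Add(Add(7, Mul(-1, a)), Mul(-1, -42)) = Add(Add(7, Mul(-1, a)), 42) = Add(49, Mul(-1, a)))
Add(Add(Mul(-1, -22086), Add(Function('b')(100, 0), Mul(-1, -11378))), -9205) = Add(Add(Mul(-1, -22086), Add(Add(49, Mul(-1, 0)), Mul(-1, -11378))), -9205) = Add(Add(22086, Add(Add(49, 0), 11378)), -9205) = Add(Add(22086, Add(49, 11378)), -9205) = Add(Add(22086, 11427), -9205) = Add(33513, -9205) = 24308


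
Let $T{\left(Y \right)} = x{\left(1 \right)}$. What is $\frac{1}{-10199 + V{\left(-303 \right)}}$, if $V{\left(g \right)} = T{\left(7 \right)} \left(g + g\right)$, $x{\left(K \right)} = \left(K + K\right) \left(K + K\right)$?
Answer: $- \frac{1}{12623} \approx -7.9221 \cdot 10^{-5}$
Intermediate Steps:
$x{\left(K \right)} = 4 K^{2}$ ($x{\left(K \right)} = 2 K 2 K = 4 K^{2}$)
$T{\left(Y \right)} = 4$ ($T{\left(Y \right)} = 4 \cdot 1^{2} = 4 \cdot 1 = 4$)
$V{\left(g \right)} = 8 g$ ($V{\left(g \right)} = 4 \left(g + g\right) = 4 \cdot 2 g = 8 g$)
$\frac{1}{-10199 + V{\left(-303 \right)}} = \frac{1}{-10199 + 8 \left(-303\right)} = \frac{1}{-10199 - 2424} = \frac{1}{-12623} = - \frac{1}{12623}$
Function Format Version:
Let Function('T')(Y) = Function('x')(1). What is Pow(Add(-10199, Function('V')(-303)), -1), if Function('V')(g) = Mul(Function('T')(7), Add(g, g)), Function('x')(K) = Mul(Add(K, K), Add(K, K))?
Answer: Rational(-1, 12623) ≈ -7.9221e-5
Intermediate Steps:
Function('x')(K) = Mul(4, Pow(K, 2)) (Function('x')(K) = Mul(Mul(2, K), Mul(2, K)) = Mul(4, Pow(K, 2)))
Function('T')(Y) = 4 (Function('T')(Y) = Mul(4, Pow(1, 2)) = Mul(4, 1) = 4)
Function('V')(g) = Mul(8, g) (Function('V')(g) = Mul(4, Add(g, g)) = Mul(4, Mul(2, g)) = Mul(8, g))
Pow(Add(-10199, Function('V')(-303)), -1) = Pow(Add(-10199, Mul(8, -303)), -1) = Pow(Add(-10199, -2424), -1) = Pow(-12623, -1) = Rational(-1, 12623)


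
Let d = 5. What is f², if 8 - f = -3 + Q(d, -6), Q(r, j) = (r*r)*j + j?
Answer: 27889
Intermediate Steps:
Q(r, j) = j + j*r² (Q(r, j) = r²*j + j = j*r² + j = j + j*r²)
f = 167 (f = 8 - (-3 - 6*(1 + 5²)) = 8 - (-3 - 6*(1 + 25)) = 8 - (-3 - 6*26) = 8 - (-3 - 156) = 8 - 1*(-159) = 8 + 159 = 167)
f² = 167² = 27889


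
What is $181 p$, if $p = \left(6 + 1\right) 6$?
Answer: $7602$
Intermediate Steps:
$p = 42$ ($p = 7 \cdot 6 = 42$)
$181 p = 181 \cdot 42 = 7602$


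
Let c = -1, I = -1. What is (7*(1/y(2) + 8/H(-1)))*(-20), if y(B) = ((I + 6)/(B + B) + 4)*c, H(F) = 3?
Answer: -1040/3 ≈ -346.67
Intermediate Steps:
y(B) = -4 - 5/(2*B) (y(B) = ((-1 + 6)/(B + B) + 4)*(-1) = (5/((2*B)) + 4)*(-1) = (5*(1/(2*B)) + 4)*(-1) = (5/(2*B) + 4)*(-1) = (4 + 5/(2*B))*(-1) = -4 - 5/(2*B))
(7*(1/y(2) + 8/H(-1)))*(-20) = (7*(1/(-4 - 5/2/2) + 8/3))*(-20) = (7*(1/(-4 - 5/2*1/2) + 8*(1/3)))*(-20) = (7*(1/(-4 - 5/4) + 8/3))*(-20) = (7*(1/(-21/4) + 8/3))*(-20) = (7*(1*(-4/21) + 8/3))*(-20) = (7*(-4/21 + 8/3))*(-20) = (7*(52/21))*(-20) = (52/3)*(-20) = -1040/3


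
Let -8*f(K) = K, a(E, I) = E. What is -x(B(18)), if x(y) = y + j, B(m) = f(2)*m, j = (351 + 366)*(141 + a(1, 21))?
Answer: -203619/2 ≈ -1.0181e+5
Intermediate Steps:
f(K) = -K/8
j = 101814 (j = (351 + 366)*(141 + 1) = 717*142 = 101814)
B(m) = -m/4 (B(m) = (-1/8*2)*m = -m/4)
x(y) = 101814 + y (x(y) = y + 101814 = 101814 + y)
-x(B(18)) = -(101814 - 1/4*18) = -(101814 - 9/2) = -1*203619/2 = -203619/2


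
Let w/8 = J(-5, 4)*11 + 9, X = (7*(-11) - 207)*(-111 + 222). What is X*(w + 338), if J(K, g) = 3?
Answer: -21247176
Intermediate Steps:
X = -31524 (X = (-77 - 207)*111 = -284*111 = -31524)
w = 336 (w = 8*(3*11 + 9) = 8*(33 + 9) = 8*42 = 336)
X*(w + 338) = -31524*(336 + 338) = -31524*674 = -21247176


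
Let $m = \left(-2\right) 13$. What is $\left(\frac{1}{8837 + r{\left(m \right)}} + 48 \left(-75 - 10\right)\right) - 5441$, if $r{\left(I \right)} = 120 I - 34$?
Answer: $- \frac{54107842}{5683} \approx -9521.0$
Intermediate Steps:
$m = -26$
$r{\left(I \right)} = -34 + 120 I$
$\left(\frac{1}{8837 + r{\left(m \right)}} + 48 \left(-75 - 10\right)\right) - 5441 = \left(\frac{1}{8837 + \left(-34 + 120 \left(-26\right)\right)} + 48 \left(-75 - 10\right)\right) - 5441 = \left(\frac{1}{8837 - 3154} + 48 \left(-85\right)\right) - 5441 = \left(\frac{1}{8837 - 3154} - 4080\right) - 5441 = \left(\frac{1}{5683} - 4080\right) - 5441 = - \frac{23186639}{5683} - 5441 = - \frac{54107842}{5683}$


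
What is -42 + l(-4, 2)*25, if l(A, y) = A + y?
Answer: -92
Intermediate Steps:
-42 + l(-4, 2)*25 = -42 + (-4 + 2)*25 = -42 - 2*25 = -42 - 50 = -92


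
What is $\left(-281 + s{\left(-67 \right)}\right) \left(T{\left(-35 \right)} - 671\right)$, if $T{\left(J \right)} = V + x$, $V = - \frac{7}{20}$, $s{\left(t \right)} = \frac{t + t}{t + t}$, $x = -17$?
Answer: $192738$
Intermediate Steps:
$s{\left(t \right)} = 1$ ($s{\left(t \right)} = \frac{2 t}{2 t} = 2 t \frac{1}{2 t} = 1$)
$V = - \frac{7}{20}$ ($V = \left(-7\right) \frac{1}{20} = - \frac{7}{20} \approx -0.35$)
$T{\left(J \right)} = - \frac{347}{20}$ ($T{\left(J \right)} = - \frac{7}{20} - 17 = - \frac{347}{20}$)
$\left(-281 + s{\left(-67 \right)}\right) \left(T{\left(-35 \right)} - 671\right) = \left(-281 + 1\right) \left(- \frac{347}{20} - 671\right) = \left(-280\right) \left(- \frac{13767}{20}\right) = 192738$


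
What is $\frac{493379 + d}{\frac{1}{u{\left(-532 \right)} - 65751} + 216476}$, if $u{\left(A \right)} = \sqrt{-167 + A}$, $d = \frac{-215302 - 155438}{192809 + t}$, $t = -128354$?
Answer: $\frac{1984063192629879107073303}{870541857161818259909953} + \frac{2120024847 i \sqrt{699}}{870541857161818259909953} \approx 2.2791 + 6.4386 \cdot 10^{-14} i$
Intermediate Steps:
$d = - \frac{24716}{4297}$ ($d = \frac{-215302 - 155438}{192809 - 128354} = - \frac{370740}{64455} = \left(-370740\right) \frac{1}{64455} = - \frac{24716}{4297} \approx -5.7519$)
$\frac{493379 + d}{\frac{1}{u{\left(-532 \right)} - 65751} + 216476} = \frac{493379 - \frac{24716}{4297}}{\frac{1}{\sqrt{-167 - 532} - 65751} + 216476} = \frac{2120024847}{4297 \left(\frac{1}{\sqrt{-699} - 65751} + 216476\right)} = \frac{2120024847}{4297 \left(\frac{1}{i \sqrt{699} - 65751} + 216476\right)} = \frac{2120024847}{4297 \left(\frac{1}{-65751 + i \sqrt{699}} + 216476\right)} = \frac{2120024847}{4297 \left(216476 + \frac{1}{-65751 + i \sqrt{699}}\right)}$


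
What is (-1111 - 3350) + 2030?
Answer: -2431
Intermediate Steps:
(-1111 - 3350) + 2030 = -4461 + 2030 = -2431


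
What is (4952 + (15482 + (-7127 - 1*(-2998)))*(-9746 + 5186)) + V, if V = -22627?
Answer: -51787355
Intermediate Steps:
(4952 + (15482 + (-7127 - 1*(-2998)))*(-9746 + 5186)) + V = (4952 + (15482 + (-7127 - 1*(-2998)))*(-9746 + 5186)) - 22627 = (4952 + (15482 + (-7127 + 2998))*(-4560)) - 22627 = (4952 + (15482 - 4129)*(-4560)) - 22627 = (4952 + 11353*(-4560)) - 22627 = (4952 - 51769680) - 22627 = -51764728 - 22627 = -51787355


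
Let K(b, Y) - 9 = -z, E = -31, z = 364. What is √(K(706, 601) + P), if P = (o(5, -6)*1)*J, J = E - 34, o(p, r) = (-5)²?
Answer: 6*I*√55 ≈ 44.497*I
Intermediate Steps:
o(p, r) = 25
J = -65 (J = -31 - 34 = -65)
P = -1625 (P = (25*1)*(-65) = 25*(-65) = -1625)
K(b, Y) = -355 (K(b, Y) = 9 - 1*364 = 9 - 364 = -355)
√(K(706, 601) + P) = √(-355 - 1625) = √(-1980) = 6*I*√55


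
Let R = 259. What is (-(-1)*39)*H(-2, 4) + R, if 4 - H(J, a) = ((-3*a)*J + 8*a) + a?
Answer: -1925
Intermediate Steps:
H(J, a) = 4 - 9*a + 3*J*a (H(J, a) = 4 - (((-3*a)*J + 8*a) + a) = 4 - ((-3*J*a + 8*a) + a) = 4 - ((8*a - 3*J*a) + a) = 4 - (9*a - 3*J*a) = 4 + (-9*a + 3*J*a) = 4 - 9*a + 3*J*a)
(-(-1)*39)*H(-2, 4) + R = (-(-1)*39)*(4 - 9*4 + 3*(-2)*4) + 259 = (-1*(-39))*(4 - 36 - 24) + 259 = 39*(-56) + 259 = -2184 + 259 = -1925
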